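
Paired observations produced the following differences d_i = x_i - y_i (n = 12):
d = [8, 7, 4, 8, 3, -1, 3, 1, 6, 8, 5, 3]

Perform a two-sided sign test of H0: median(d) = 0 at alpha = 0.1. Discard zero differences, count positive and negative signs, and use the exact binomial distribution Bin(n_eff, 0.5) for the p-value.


Step 1: Discard zero differences. Original n = 12; n_eff = number of nonzero differences = 12.
Nonzero differences (with sign): +8, +7, +4, +8, +3, -1, +3, +1, +6, +8, +5, +3
Step 2: Count signs: positive = 11, negative = 1.
Step 3: Under H0: P(positive) = 0.5, so the number of positives S ~ Bin(12, 0.5).
Step 4: Two-sided exact p-value = sum of Bin(12,0.5) probabilities at or below the observed probability = 0.006348.
Step 5: alpha = 0.1. reject H0.

n_eff = 12, pos = 11, neg = 1, p = 0.006348, reject H0.


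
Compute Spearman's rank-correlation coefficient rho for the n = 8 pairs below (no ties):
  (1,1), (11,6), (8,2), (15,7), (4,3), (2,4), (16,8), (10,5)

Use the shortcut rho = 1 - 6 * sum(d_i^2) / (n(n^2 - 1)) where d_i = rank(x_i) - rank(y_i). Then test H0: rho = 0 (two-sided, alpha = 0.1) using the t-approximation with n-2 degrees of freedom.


Step 1: Rank x and y separately (midranks; no ties here).
rank(x): 1->1, 11->6, 8->4, 15->7, 4->3, 2->2, 16->8, 10->5
rank(y): 1->1, 6->6, 2->2, 7->7, 3->3, 4->4, 8->8, 5->5
Step 2: d_i = R_x(i) - R_y(i); compute d_i^2.
  (1-1)^2=0, (6-6)^2=0, (4-2)^2=4, (7-7)^2=0, (3-3)^2=0, (2-4)^2=4, (8-8)^2=0, (5-5)^2=0
sum(d^2) = 8.
Step 3: rho = 1 - 6*8 / (8*(8^2 - 1)) = 1 - 48/504 = 0.904762.
Step 4: Under H0, t = rho * sqrt((n-2)/(1-rho^2)) = 5.2034 ~ t(6).
Step 5: Two-sided p-value from the t-distribution with 6 df = 0.002008.
Step 6: alpha = 0.1. reject H0.

rho = 0.9048, p = 0.002008, reject H0 at alpha = 0.1.


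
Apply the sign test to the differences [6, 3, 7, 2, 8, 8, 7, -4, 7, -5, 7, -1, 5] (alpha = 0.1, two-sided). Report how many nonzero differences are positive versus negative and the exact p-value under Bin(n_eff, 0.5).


Step 1: Discard zero differences. Original n = 13; n_eff = number of nonzero differences = 13.
Nonzero differences (with sign): +6, +3, +7, +2, +8, +8, +7, -4, +7, -5, +7, -1, +5
Step 2: Count signs: positive = 10, negative = 3.
Step 3: Under H0: P(positive) = 0.5, so the number of positives S ~ Bin(13, 0.5).
Step 4: Two-sided exact p-value = sum of Bin(13,0.5) probabilities at or below the observed probability = 0.092285.
Step 5: alpha = 0.1. reject H0.

n_eff = 13, pos = 10, neg = 3, p = 0.092285, reject H0.


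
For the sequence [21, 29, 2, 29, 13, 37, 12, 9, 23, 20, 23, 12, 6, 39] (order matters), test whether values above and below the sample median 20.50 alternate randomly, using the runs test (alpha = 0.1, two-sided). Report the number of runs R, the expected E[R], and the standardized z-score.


Step 1: Compute median = 20.50; label A = above, B = below.
Labels in order: AABABABBABABBA  (n_A = 7, n_B = 7)
Step 2: Count runs R = 11.
Step 3: Under H0 (random ordering), E[R] = 2*n_A*n_B/(n_A+n_B) + 1 = 2*7*7/14 + 1 = 8.0000.
        Var[R] = 2*n_A*n_B*(2*n_A*n_B - n_A - n_B) / ((n_A+n_B)^2 * (n_A+n_B-1)) = 8232/2548 = 3.2308.
        SD[R] = 1.7974.
Step 4: Continuity-corrected z = (R - 0.5 - E[R]) / SD[R] = (11 - 0.5 - 8.0000) / 1.7974 = 1.3909.
Step 5: Two-sided p-value via normal approximation = 2*(1 - Phi(|z|)) = 0.164264.
Step 6: alpha = 0.1. fail to reject H0.

R = 11, z = 1.3909, p = 0.164264, fail to reject H0.


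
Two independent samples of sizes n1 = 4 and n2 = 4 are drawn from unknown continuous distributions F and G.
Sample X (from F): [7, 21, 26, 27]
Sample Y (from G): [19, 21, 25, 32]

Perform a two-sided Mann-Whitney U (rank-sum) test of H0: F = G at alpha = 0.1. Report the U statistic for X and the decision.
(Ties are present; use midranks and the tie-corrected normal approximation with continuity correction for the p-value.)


Step 1: Combine and sort all 8 observations; assign midranks.
sorted (value, group): (7,X), (19,Y), (21,X), (21,Y), (25,Y), (26,X), (27,X), (32,Y)
ranks: 7->1, 19->2, 21->3.5, 21->3.5, 25->5, 26->6, 27->7, 32->8
Step 2: Rank sum for X: R1 = 1 + 3.5 + 6 + 7 = 17.5.
Step 3: U_X = R1 - n1(n1+1)/2 = 17.5 - 4*5/2 = 17.5 - 10 = 7.5.
       U_Y = n1*n2 - U_X = 16 - 7.5 = 8.5.
Step 4: Ties are present, so use the tie-corrected normal approximation (with continuity correction) for the p-value.
Step 5: p-value = 1.000000; compare to alpha = 0.1. fail to reject H0.

U_X = 7.5, p = 1.000000, fail to reject H0 at alpha = 0.1.


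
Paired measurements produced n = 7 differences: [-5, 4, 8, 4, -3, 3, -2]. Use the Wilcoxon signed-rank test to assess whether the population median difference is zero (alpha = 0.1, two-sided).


Step 1: Drop any zero differences (none here) and take |d_i|.
|d| = [5, 4, 8, 4, 3, 3, 2]
Step 2: Midrank |d_i| (ties get averaged ranks).
ranks: |5|->6, |4|->4.5, |8|->7, |4|->4.5, |3|->2.5, |3|->2.5, |2|->1
Step 3: Attach original signs; sum ranks with positive sign and with negative sign.
W+ = 4.5 + 7 + 4.5 + 2.5 = 18.5
W- = 6 + 2.5 + 1 = 9.5
(Check: W+ + W- = 28 should equal n(n+1)/2 = 28.)
Step 4: Test statistic W = min(W+, W-) = 9.5.
Step 5: Ties in |d|, so use the tie-corrected normal approximation.
        E[W] = n(n+1)/4 = 7*8/4 = 14.
        Tie groups: |d|=3 (t=2), |d|=4 (t=2); sum(t^3 - t) = 12.
        Var[W] = n(n+1)(2n+1)/24 - sum(t^3-t)/48 = 840/24 - 12/48 = 34.75.
        z = (W - E[W]) / sqrt(Var[W]) = (9.5 - 14) / 5.8949 = -0.7634.
        Two-sided p = 2*Phi(z) = 0.445243.
Step 6: alpha = 0.1. fail to reject H0.

W+ = 18.5, W- = 9.5, W = min = 9.5, p = 0.445243, fail to reject H0.


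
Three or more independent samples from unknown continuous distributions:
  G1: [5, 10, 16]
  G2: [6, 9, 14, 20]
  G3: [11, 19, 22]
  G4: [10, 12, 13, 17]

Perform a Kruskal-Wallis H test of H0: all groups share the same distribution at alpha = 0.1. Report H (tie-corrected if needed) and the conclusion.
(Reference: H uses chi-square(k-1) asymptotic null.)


Step 1: Combine all N = 14 observations and assign midranks.
sorted (value, group, rank): (5,G1,1), (6,G2,2), (9,G2,3), (10,G1,4.5), (10,G4,4.5), (11,G3,6), (12,G4,7), (13,G4,8), (14,G2,9), (16,G1,10), (17,G4,11), (19,G3,12), (20,G2,13), (22,G3,14)
Step 2: Sum ranks within each group.
R_1 = 15.5 (n_1 = 3)
R_2 = 27 (n_2 = 4)
R_3 = 32 (n_3 = 3)
R_4 = 30.5 (n_4 = 4)
Step 3: H = 12/(N(N+1)) * sum(R_i^2/n_i) - 3(N+1)
     = 12/(14*15) * (15.5^2/3 + 27^2/4 + 32^2/3 + 30.5^2/4) - 3*15
     = 0.057143 * 836.229 - 45
     = 2.784524.
Step 4: Ties present; correction factor C = 1 - 6/(14^3 - 14) = 0.997802. Corrected H = 2.784524 / 0.997802 = 2.790657.
Step 5: Under H0, H ~ chi^2(3); p-value = 0.425040.
Step 6: alpha = 0.1. fail to reject H0.

H = 2.7907, df = 3, p = 0.425040, fail to reject H0.


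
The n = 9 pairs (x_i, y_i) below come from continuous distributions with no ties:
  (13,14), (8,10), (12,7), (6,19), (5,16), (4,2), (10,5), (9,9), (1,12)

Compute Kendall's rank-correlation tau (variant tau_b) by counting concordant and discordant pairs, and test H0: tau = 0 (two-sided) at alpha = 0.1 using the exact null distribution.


Step 1: Enumerate the 36 unordered pairs (i,j) with i<j and classify each by sign(x_j-x_i) * sign(y_j-y_i).
  (1,2):dx=-5,dy=-4->C; (1,3):dx=-1,dy=-7->C; (1,4):dx=-7,dy=+5->D; (1,5):dx=-8,dy=+2->D
  (1,6):dx=-9,dy=-12->C; (1,7):dx=-3,dy=-9->C; (1,8):dx=-4,dy=-5->C; (1,9):dx=-12,dy=-2->C
  (2,3):dx=+4,dy=-3->D; (2,4):dx=-2,dy=+9->D; (2,5):dx=-3,dy=+6->D; (2,6):dx=-4,dy=-8->C
  (2,7):dx=+2,dy=-5->D; (2,8):dx=+1,dy=-1->D; (2,9):dx=-7,dy=+2->D; (3,4):dx=-6,dy=+12->D
  (3,5):dx=-7,dy=+9->D; (3,6):dx=-8,dy=-5->C; (3,7):dx=-2,dy=-2->C; (3,8):dx=-3,dy=+2->D
  (3,9):dx=-11,dy=+5->D; (4,5):dx=-1,dy=-3->C; (4,6):dx=-2,dy=-17->C; (4,7):dx=+4,dy=-14->D
  (4,8):dx=+3,dy=-10->D; (4,9):dx=-5,dy=-7->C; (5,6):dx=-1,dy=-14->C; (5,7):dx=+5,dy=-11->D
  (5,8):dx=+4,dy=-7->D; (5,9):dx=-4,dy=-4->C; (6,7):dx=+6,dy=+3->C; (6,8):dx=+5,dy=+7->C
  (6,9):dx=-3,dy=+10->D; (7,8):dx=-1,dy=+4->D; (7,9):dx=-9,dy=+7->D; (8,9):dx=-8,dy=+3->D
Step 2: C = 16, D = 20, total pairs = 36.
Step 3: tau = (C - D)/(n(n-1)/2) = (16 - 20)/36 = -0.111111.
Step 4: Exact two-sided p-value (enumerate n! = 362880 permutations of y under H0): p = 0.761414.
Step 5: alpha = 0.1. fail to reject H0.

tau_b = -0.1111 (C=16, D=20), p = 0.761414, fail to reject H0.


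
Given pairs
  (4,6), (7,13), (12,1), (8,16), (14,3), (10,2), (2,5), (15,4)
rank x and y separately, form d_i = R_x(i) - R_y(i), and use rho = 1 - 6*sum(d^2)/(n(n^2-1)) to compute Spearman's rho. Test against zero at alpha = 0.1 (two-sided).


Step 1: Rank x and y separately (midranks; no ties here).
rank(x): 4->2, 7->3, 12->6, 8->4, 14->7, 10->5, 2->1, 15->8
rank(y): 6->6, 13->7, 1->1, 16->8, 3->3, 2->2, 5->5, 4->4
Step 2: d_i = R_x(i) - R_y(i); compute d_i^2.
  (2-6)^2=16, (3-7)^2=16, (6-1)^2=25, (4-8)^2=16, (7-3)^2=16, (5-2)^2=9, (1-5)^2=16, (8-4)^2=16
sum(d^2) = 130.
Step 3: rho = 1 - 6*130 / (8*(8^2 - 1)) = 1 - 780/504 = -0.547619.
Step 4: Under H0, t = rho * sqrt((n-2)/(1-rho^2)) = -1.6031 ~ t(6).
Step 5: Two-sided p-value from the t-distribution with 6 df = 0.160026.
Step 6: alpha = 0.1. fail to reject H0.

rho = -0.5476, p = 0.160026, fail to reject H0 at alpha = 0.1.


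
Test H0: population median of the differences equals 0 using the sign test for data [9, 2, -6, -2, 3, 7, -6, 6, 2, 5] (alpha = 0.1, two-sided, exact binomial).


Step 1: Discard zero differences. Original n = 10; n_eff = number of nonzero differences = 10.
Nonzero differences (with sign): +9, +2, -6, -2, +3, +7, -6, +6, +2, +5
Step 2: Count signs: positive = 7, negative = 3.
Step 3: Under H0: P(positive) = 0.5, so the number of positives S ~ Bin(10, 0.5).
Step 4: Two-sided exact p-value = sum of Bin(10,0.5) probabilities at or below the observed probability = 0.343750.
Step 5: alpha = 0.1. fail to reject H0.

n_eff = 10, pos = 7, neg = 3, p = 0.343750, fail to reject H0.


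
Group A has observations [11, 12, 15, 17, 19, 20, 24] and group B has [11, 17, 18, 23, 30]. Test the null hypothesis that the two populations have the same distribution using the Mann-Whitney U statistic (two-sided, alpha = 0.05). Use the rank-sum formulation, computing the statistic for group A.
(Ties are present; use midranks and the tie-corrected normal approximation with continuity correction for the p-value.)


Step 1: Combine and sort all 12 observations; assign midranks.
sorted (value, group): (11,X), (11,Y), (12,X), (15,X), (17,X), (17,Y), (18,Y), (19,X), (20,X), (23,Y), (24,X), (30,Y)
ranks: 11->1.5, 11->1.5, 12->3, 15->4, 17->5.5, 17->5.5, 18->7, 19->8, 20->9, 23->10, 24->11, 30->12
Step 2: Rank sum for X: R1 = 1.5 + 3 + 4 + 5.5 + 8 + 9 + 11 = 42.
Step 3: U_X = R1 - n1(n1+1)/2 = 42 - 7*8/2 = 42 - 28 = 14.
       U_Y = n1*n2 - U_X = 35 - 14 = 21.
Step 4: Ties are present, so use the tie-corrected normal approximation (with continuity correction) for the p-value.
Step 5: p-value = 0.624905; compare to alpha = 0.05. fail to reject H0.

U_X = 14, p = 0.624905, fail to reject H0 at alpha = 0.05.


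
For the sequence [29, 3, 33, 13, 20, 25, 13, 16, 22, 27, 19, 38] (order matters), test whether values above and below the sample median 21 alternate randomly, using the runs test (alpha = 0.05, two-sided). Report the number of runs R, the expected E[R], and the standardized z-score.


Step 1: Compute median = 21; label A = above, B = below.
Labels in order: ABABBABBAABA  (n_A = 6, n_B = 6)
Step 2: Count runs R = 9.
Step 3: Under H0 (random ordering), E[R] = 2*n_A*n_B/(n_A+n_B) + 1 = 2*6*6/12 + 1 = 7.0000.
        Var[R] = 2*n_A*n_B*(2*n_A*n_B - n_A - n_B) / ((n_A+n_B)^2 * (n_A+n_B-1)) = 4320/1584 = 2.7273.
        SD[R] = 1.6514.
Step 4: Continuity-corrected z = (R - 0.5 - E[R]) / SD[R] = (9 - 0.5 - 7.0000) / 1.6514 = 0.9083.
Step 5: Two-sided p-value via normal approximation = 2*(1 - Phi(|z|)) = 0.363722.
Step 6: alpha = 0.05. fail to reject H0.

R = 9, z = 0.9083, p = 0.363722, fail to reject H0.


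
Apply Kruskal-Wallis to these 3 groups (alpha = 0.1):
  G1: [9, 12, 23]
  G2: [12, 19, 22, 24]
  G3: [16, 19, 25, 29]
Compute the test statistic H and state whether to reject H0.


Step 1: Combine all N = 11 observations and assign midranks.
sorted (value, group, rank): (9,G1,1), (12,G1,2.5), (12,G2,2.5), (16,G3,4), (19,G2,5.5), (19,G3,5.5), (22,G2,7), (23,G1,8), (24,G2,9), (25,G3,10), (29,G3,11)
Step 2: Sum ranks within each group.
R_1 = 11.5 (n_1 = 3)
R_2 = 24 (n_2 = 4)
R_3 = 30.5 (n_3 = 4)
Step 3: H = 12/(N(N+1)) * sum(R_i^2/n_i) - 3(N+1)
     = 12/(11*12) * (11.5^2/3 + 24^2/4 + 30.5^2/4) - 3*12
     = 0.090909 * 420.646 - 36
     = 2.240530.
Step 4: Ties present; correction factor C = 1 - 12/(11^3 - 11) = 0.990909. Corrected H = 2.240530 / 0.990909 = 2.261086.
Step 5: Under H0, H ~ chi^2(2); p-value = 0.322858.
Step 6: alpha = 0.1. fail to reject H0.

H = 2.2611, df = 2, p = 0.322858, fail to reject H0.


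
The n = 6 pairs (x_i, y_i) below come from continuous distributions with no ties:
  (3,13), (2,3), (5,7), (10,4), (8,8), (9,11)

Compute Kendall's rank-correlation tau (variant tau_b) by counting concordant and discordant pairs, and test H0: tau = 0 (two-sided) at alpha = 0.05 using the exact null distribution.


Step 1: Enumerate the 15 unordered pairs (i,j) with i<j and classify each by sign(x_j-x_i) * sign(y_j-y_i).
  (1,2):dx=-1,dy=-10->C; (1,3):dx=+2,dy=-6->D; (1,4):dx=+7,dy=-9->D; (1,5):dx=+5,dy=-5->D
  (1,6):dx=+6,dy=-2->D; (2,3):dx=+3,dy=+4->C; (2,4):dx=+8,dy=+1->C; (2,5):dx=+6,dy=+5->C
  (2,6):dx=+7,dy=+8->C; (3,4):dx=+5,dy=-3->D; (3,5):dx=+3,dy=+1->C; (3,6):dx=+4,dy=+4->C
  (4,5):dx=-2,dy=+4->D; (4,6):dx=-1,dy=+7->D; (5,6):dx=+1,dy=+3->C
Step 2: C = 8, D = 7, total pairs = 15.
Step 3: tau = (C - D)/(n(n-1)/2) = (8 - 7)/15 = 0.066667.
Step 4: Exact two-sided p-value (enumerate n! = 720 permutations of y under H0): p = 1.000000.
Step 5: alpha = 0.05. fail to reject H0.

tau_b = 0.0667 (C=8, D=7), p = 1.000000, fail to reject H0.


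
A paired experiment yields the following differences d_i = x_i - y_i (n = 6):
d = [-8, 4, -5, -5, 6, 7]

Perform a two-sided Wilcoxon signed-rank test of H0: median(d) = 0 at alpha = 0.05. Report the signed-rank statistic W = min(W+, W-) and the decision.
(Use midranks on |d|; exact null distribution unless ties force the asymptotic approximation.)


Step 1: Drop any zero differences (none here) and take |d_i|.
|d| = [8, 4, 5, 5, 6, 7]
Step 2: Midrank |d_i| (ties get averaged ranks).
ranks: |8|->6, |4|->1, |5|->2.5, |5|->2.5, |6|->4, |7|->5
Step 3: Attach original signs; sum ranks with positive sign and with negative sign.
W+ = 1 + 4 + 5 = 10
W- = 6 + 2.5 + 2.5 = 11
(Check: W+ + W- = 21 should equal n(n+1)/2 = 21.)
Step 4: Test statistic W = min(W+, W-) = 10.
Step 5: Ties in |d|, so use the tie-corrected normal approximation.
        E[W] = n(n+1)/4 = 6*7/4 = 10.5.
        Tie groups: |d|=5 (t=2); sum(t^3 - t) = 6.
        Var[W] = n(n+1)(2n+1)/24 - sum(t^3-t)/48 = 546/24 - 6/48 = 22.625.
        z = (W - E[W]) / sqrt(Var[W]) = (10 - 10.5) / 4.7566 = -0.1051.
        Two-sided p = 2*Phi(z) = 0.916282.
Step 6: alpha = 0.05. fail to reject H0.

W+ = 10, W- = 11, W = min = 10, p = 0.916282, fail to reject H0.


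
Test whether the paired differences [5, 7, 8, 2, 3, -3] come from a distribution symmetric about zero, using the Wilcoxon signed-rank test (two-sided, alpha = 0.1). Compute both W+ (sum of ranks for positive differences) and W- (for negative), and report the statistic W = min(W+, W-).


Step 1: Drop any zero differences (none here) and take |d_i|.
|d| = [5, 7, 8, 2, 3, 3]
Step 2: Midrank |d_i| (ties get averaged ranks).
ranks: |5|->4, |7|->5, |8|->6, |2|->1, |3|->2.5, |3|->2.5
Step 3: Attach original signs; sum ranks with positive sign and with negative sign.
W+ = 4 + 5 + 6 + 1 + 2.5 = 18.5
W- = 2.5 = 2.5
(Check: W+ + W- = 21 should equal n(n+1)/2 = 21.)
Step 4: Test statistic W = min(W+, W-) = 2.5.
Step 5: Ties in |d|, so use the tie-corrected normal approximation.
        E[W] = n(n+1)/4 = 6*7/4 = 10.5.
        Tie groups: |d|=3 (t=2); sum(t^3 - t) = 6.
        Var[W] = n(n+1)(2n+1)/24 - sum(t^3-t)/48 = 546/24 - 6/48 = 22.625.
        z = (W - E[W]) / sqrt(Var[W]) = (2.5 - 10.5) / 4.7566 = -1.6819.
        Two-sided p = 2*Phi(z) = 0.092592.
Step 6: alpha = 0.1. reject H0.

W+ = 18.5, W- = 2.5, W = min = 2.5, p = 0.092592, reject H0.


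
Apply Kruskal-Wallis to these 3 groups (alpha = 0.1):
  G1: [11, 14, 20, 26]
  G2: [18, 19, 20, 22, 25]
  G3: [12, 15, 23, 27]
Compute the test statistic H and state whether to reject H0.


Step 1: Combine all N = 13 observations and assign midranks.
sorted (value, group, rank): (11,G1,1), (12,G3,2), (14,G1,3), (15,G3,4), (18,G2,5), (19,G2,6), (20,G1,7.5), (20,G2,7.5), (22,G2,9), (23,G3,10), (25,G2,11), (26,G1,12), (27,G3,13)
Step 2: Sum ranks within each group.
R_1 = 23.5 (n_1 = 4)
R_2 = 38.5 (n_2 = 5)
R_3 = 29 (n_3 = 4)
Step 3: H = 12/(N(N+1)) * sum(R_i^2/n_i) - 3(N+1)
     = 12/(13*14) * (23.5^2/4 + 38.5^2/5 + 29^2/4) - 3*14
     = 0.065934 * 644.763 - 42
     = 0.511813.
Step 4: Ties present; correction factor C = 1 - 6/(13^3 - 13) = 0.997253. Corrected H = 0.511813 / 0.997253 = 0.513223.
Step 5: Under H0, H ~ chi^2(2); p-value = 0.773669.
Step 6: alpha = 0.1. fail to reject H0.

H = 0.5132, df = 2, p = 0.773669, fail to reject H0.


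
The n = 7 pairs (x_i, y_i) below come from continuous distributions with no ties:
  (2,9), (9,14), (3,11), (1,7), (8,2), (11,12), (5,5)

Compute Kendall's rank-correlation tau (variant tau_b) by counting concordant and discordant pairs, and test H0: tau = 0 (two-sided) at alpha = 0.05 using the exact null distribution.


Step 1: Enumerate the 21 unordered pairs (i,j) with i<j and classify each by sign(x_j-x_i) * sign(y_j-y_i).
  (1,2):dx=+7,dy=+5->C; (1,3):dx=+1,dy=+2->C; (1,4):dx=-1,dy=-2->C; (1,5):dx=+6,dy=-7->D
  (1,6):dx=+9,dy=+3->C; (1,7):dx=+3,dy=-4->D; (2,3):dx=-6,dy=-3->C; (2,4):dx=-8,dy=-7->C
  (2,5):dx=-1,dy=-12->C; (2,6):dx=+2,dy=-2->D; (2,7):dx=-4,dy=-9->C; (3,4):dx=-2,dy=-4->C
  (3,5):dx=+5,dy=-9->D; (3,6):dx=+8,dy=+1->C; (3,7):dx=+2,dy=-6->D; (4,5):dx=+7,dy=-5->D
  (4,6):dx=+10,dy=+5->C; (4,7):dx=+4,dy=-2->D; (5,6):dx=+3,dy=+10->C; (5,7):dx=-3,dy=+3->D
  (6,7):dx=-6,dy=-7->C
Step 2: C = 13, D = 8, total pairs = 21.
Step 3: tau = (C - D)/(n(n-1)/2) = (13 - 8)/21 = 0.238095.
Step 4: Exact two-sided p-value (enumerate n! = 5040 permutations of y under H0): p = 0.561905.
Step 5: alpha = 0.05. fail to reject H0.

tau_b = 0.2381 (C=13, D=8), p = 0.561905, fail to reject H0.


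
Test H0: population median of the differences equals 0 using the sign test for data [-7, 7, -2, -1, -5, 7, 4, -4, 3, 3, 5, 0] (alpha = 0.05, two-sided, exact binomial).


Step 1: Discard zero differences. Original n = 12; n_eff = number of nonzero differences = 11.
Nonzero differences (with sign): -7, +7, -2, -1, -5, +7, +4, -4, +3, +3, +5
Step 2: Count signs: positive = 6, negative = 5.
Step 3: Under H0: P(positive) = 0.5, so the number of positives S ~ Bin(11, 0.5).
Step 4: Two-sided exact p-value = sum of Bin(11,0.5) probabilities at or below the observed probability = 1.000000.
Step 5: alpha = 0.05. fail to reject H0.

n_eff = 11, pos = 6, neg = 5, p = 1.000000, fail to reject H0.


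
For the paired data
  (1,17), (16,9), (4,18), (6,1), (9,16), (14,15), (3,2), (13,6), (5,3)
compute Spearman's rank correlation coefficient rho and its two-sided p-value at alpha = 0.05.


Step 1: Rank x and y separately (midranks; no ties here).
rank(x): 1->1, 16->9, 4->3, 6->5, 9->6, 14->8, 3->2, 13->7, 5->4
rank(y): 17->8, 9->5, 18->9, 1->1, 16->7, 15->6, 2->2, 6->4, 3->3
Step 2: d_i = R_x(i) - R_y(i); compute d_i^2.
  (1-8)^2=49, (9-5)^2=16, (3-9)^2=36, (5-1)^2=16, (6-7)^2=1, (8-6)^2=4, (2-2)^2=0, (7-4)^2=9, (4-3)^2=1
sum(d^2) = 132.
Step 3: rho = 1 - 6*132 / (9*(9^2 - 1)) = 1 - 792/720 = -0.100000.
Step 4: Under H0, t = rho * sqrt((n-2)/(1-rho^2)) = -0.2659 ~ t(7).
Step 5: Two-sided p-value from the t-distribution with 7 df = 0.797972.
Step 6: alpha = 0.05. fail to reject H0.

rho = -0.1000, p = 0.797972, fail to reject H0 at alpha = 0.05.


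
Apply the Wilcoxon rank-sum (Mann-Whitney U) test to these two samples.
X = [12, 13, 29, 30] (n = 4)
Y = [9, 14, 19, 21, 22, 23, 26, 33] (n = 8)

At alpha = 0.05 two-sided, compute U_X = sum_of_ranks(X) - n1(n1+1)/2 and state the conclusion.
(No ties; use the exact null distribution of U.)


Step 1: Combine and sort all 12 observations; assign midranks.
sorted (value, group): (9,Y), (12,X), (13,X), (14,Y), (19,Y), (21,Y), (22,Y), (23,Y), (26,Y), (29,X), (30,X), (33,Y)
ranks: 9->1, 12->2, 13->3, 14->4, 19->5, 21->6, 22->7, 23->8, 26->9, 29->10, 30->11, 33->12
Step 2: Rank sum for X: R1 = 2 + 3 + 10 + 11 = 26.
Step 3: U_X = R1 - n1(n1+1)/2 = 26 - 4*5/2 = 26 - 10 = 16.
       U_Y = n1*n2 - U_X = 32 - 16 = 16.
Step 4: No ties, so the exact null distribution of U (based on enumerating the C(12,4) = 495 equally likely rank assignments) gives the two-sided p-value.
Step 5: p-value = 1.000000; compare to alpha = 0.05. fail to reject H0.

U_X = 16, p = 1.000000, fail to reject H0 at alpha = 0.05.


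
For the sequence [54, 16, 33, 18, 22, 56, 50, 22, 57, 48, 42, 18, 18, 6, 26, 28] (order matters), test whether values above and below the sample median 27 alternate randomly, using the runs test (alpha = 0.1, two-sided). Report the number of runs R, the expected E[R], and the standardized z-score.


Step 1: Compute median = 27; label A = above, B = below.
Labels in order: ABABBAABAAABBBBA  (n_A = 8, n_B = 8)
Step 2: Count runs R = 9.
Step 3: Under H0 (random ordering), E[R] = 2*n_A*n_B/(n_A+n_B) + 1 = 2*8*8/16 + 1 = 9.0000.
        Var[R] = 2*n_A*n_B*(2*n_A*n_B - n_A - n_B) / ((n_A+n_B)^2 * (n_A+n_B-1)) = 14336/3840 = 3.7333.
        SD[R] = 1.9322.
Step 4: R = E[R], so z = 0 with no continuity correction.
Step 5: Two-sided p-value via normal approximation = 2*(1 - Phi(|z|)) = 1.000000.
Step 6: alpha = 0.1. fail to reject H0.

R = 9, z = 0.0000, p = 1.000000, fail to reject H0.


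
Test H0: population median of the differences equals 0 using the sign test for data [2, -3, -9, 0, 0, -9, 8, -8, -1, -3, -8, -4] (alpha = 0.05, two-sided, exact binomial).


Step 1: Discard zero differences. Original n = 12; n_eff = number of nonzero differences = 10.
Nonzero differences (with sign): +2, -3, -9, -9, +8, -8, -1, -3, -8, -4
Step 2: Count signs: positive = 2, negative = 8.
Step 3: Under H0: P(positive) = 0.5, so the number of positives S ~ Bin(10, 0.5).
Step 4: Two-sided exact p-value = sum of Bin(10,0.5) probabilities at or below the observed probability = 0.109375.
Step 5: alpha = 0.05. fail to reject H0.

n_eff = 10, pos = 2, neg = 8, p = 0.109375, fail to reject H0.


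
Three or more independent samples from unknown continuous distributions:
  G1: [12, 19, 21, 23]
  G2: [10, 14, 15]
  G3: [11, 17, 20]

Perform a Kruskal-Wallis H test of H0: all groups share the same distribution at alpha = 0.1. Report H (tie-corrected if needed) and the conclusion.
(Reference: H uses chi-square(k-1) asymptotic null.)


Step 1: Combine all N = 10 observations and assign midranks.
sorted (value, group, rank): (10,G2,1), (11,G3,2), (12,G1,3), (14,G2,4), (15,G2,5), (17,G3,6), (19,G1,7), (20,G3,8), (21,G1,9), (23,G1,10)
Step 2: Sum ranks within each group.
R_1 = 29 (n_1 = 4)
R_2 = 10 (n_2 = 3)
R_3 = 16 (n_3 = 3)
Step 3: H = 12/(N(N+1)) * sum(R_i^2/n_i) - 3(N+1)
     = 12/(10*11) * (29^2/4 + 10^2/3 + 16^2/3) - 3*11
     = 0.109091 * 328.917 - 33
     = 2.881818.
Step 4: No ties, so H is used without correction.
Step 5: Under H0, H ~ chi^2(2); p-value = 0.236712.
Step 6: alpha = 0.1. fail to reject H0.

H = 2.8818, df = 2, p = 0.236712, fail to reject H0.


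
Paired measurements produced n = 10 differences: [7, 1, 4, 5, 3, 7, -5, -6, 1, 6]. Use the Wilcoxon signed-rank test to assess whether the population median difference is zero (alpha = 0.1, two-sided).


Step 1: Drop any zero differences (none here) and take |d_i|.
|d| = [7, 1, 4, 5, 3, 7, 5, 6, 1, 6]
Step 2: Midrank |d_i| (ties get averaged ranks).
ranks: |7|->9.5, |1|->1.5, |4|->4, |5|->5.5, |3|->3, |7|->9.5, |5|->5.5, |6|->7.5, |1|->1.5, |6|->7.5
Step 3: Attach original signs; sum ranks with positive sign and with negative sign.
W+ = 9.5 + 1.5 + 4 + 5.5 + 3 + 9.5 + 1.5 + 7.5 = 42
W- = 5.5 + 7.5 = 13
(Check: W+ + W- = 55 should equal n(n+1)/2 = 55.)
Step 4: Test statistic W = min(W+, W-) = 13.
Step 5: Ties in |d|, so use the tie-corrected normal approximation.
        E[W] = n(n+1)/4 = 10*11/4 = 27.5.
        Tie groups: |d|=1 (t=2), |d|=5 (t=2), |d|=6 (t=2), |d|=7 (t=2); sum(t^3 - t) = 24.
        Var[W] = n(n+1)(2n+1)/24 - sum(t^3-t)/48 = 2310/24 - 24/48 = 95.75.
        z = (W - E[W]) / sqrt(Var[W]) = (13 - 27.5) / 9.7852 = -1.4818.
        Two-sided p = 2*Phi(z) = 0.138385.
Step 6: alpha = 0.1. fail to reject H0.

W+ = 42, W- = 13, W = min = 13, p = 0.138385, fail to reject H0.


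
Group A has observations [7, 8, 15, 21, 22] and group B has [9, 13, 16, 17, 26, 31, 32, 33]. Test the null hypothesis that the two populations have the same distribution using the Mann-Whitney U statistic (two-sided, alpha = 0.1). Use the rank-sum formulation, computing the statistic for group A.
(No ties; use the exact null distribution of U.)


Step 1: Combine and sort all 13 observations; assign midranks.
sorted (value, group): (7,X), (8,X), (9,Y), (13,Y), (15,X), (16,Y), (17,Y), (21,X), (22,X), (26,Y), (31,Y), (32,Y), (33,Y)
ranks: 7->1, 8->2, 9->3, 13->4, 15->5, 16->6, 17->7, 21->8, 22->9, 26->10, 31->11, 32->12, 33->13
Step 2: Rank sum for X: R1 = 1 + 2 + 5 + 8 + 9 = 25.
Step 3: U_X = R1 - n1(n1+1)/2 = 25 - 5*6/2 = 25 - 15 = 10.
       U_Y = n1*n2 - U_X = 40 - 10 = 30.
Step 4: No ties, so the exact null distribution of U (based on enumerating the C(13,5) = 1287 equally likely rank assignments) gives the two-sided p-value.
Step 5: p-value = 0.170940; compare to alpha = 0.1. fail to reject H0.

U_X = 10, p = 0.170940, fail to reject H0 at alpha = 0.1.


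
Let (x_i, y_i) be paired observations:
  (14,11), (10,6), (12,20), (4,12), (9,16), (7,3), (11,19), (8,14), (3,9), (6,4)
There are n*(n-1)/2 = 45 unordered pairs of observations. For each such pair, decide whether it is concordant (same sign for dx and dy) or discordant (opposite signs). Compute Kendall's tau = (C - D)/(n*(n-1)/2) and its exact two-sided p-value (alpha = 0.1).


Step 1: Enumerate the 45 unordered pairs (i,j) with i<j and classify each by sign(x_j-x_i) * sign(y_j-y_i).
  (1,2):dx=-4,dy=-5->C; (1,3):dx=-2,dy=+9->D; (1,4):dx=-10,dy=+1->D; (1,5):dx=-5,dy=+5->D
  (1,6):dx=-7,dy=-8->C; (1,7):dx=-3,dy=+8->D; (1,8):dx=-6,dy=+3->D; (1,9):dx=-11,dy=-2->C
  (1,10):dx=-8,dy=-7->C; (2,3):dx=+2,dy=+14->C; (2,4):dx=-6,dy=+6->D; (2,5):dx=-1,dy=+10->D
  (2,6):dx=-3,dy=-3->C; (2,7):dx=+1,dy=+13->C; (2,8):dx=-2,dy=+8->D; (2,9):dx=-7,dy=+3->D
  (2,10):dx=-4,dy=-2->C; (3,4):dx=-8,dy=-8->C; (3,5):dx=-3,dy=-4->C; (3,6):dx=-5,dy=-17->C
  (3,7):dx=-1,dy=-1->C; (3,8):dx=-4,dy=-6->C; (3,9):dx=-9,dy=-11->C; (3,10):dx=-6,dy=-16->C
  (4,5):dx=+5,dy=+4->C; (4,6):dx=+3,dy=-9->D; (4,7):dx=+7,dy=+7->C; (4,8):dx=+4,dy=+2->C
  (4,9):dx=-1,dy=-3->C; (4,10):dx=+2,dy=-8->D; (5,6):dx=-2,dy=-13->C; (5,7):dx=+2,dy=+3->C
  (5,8):dx=-1,dy=-2->C; (5,9):dx=-6,dy=-7->C; (5,10):dx=-3,dy=-12->C; (6,7):dx=+4,dy=+16->C
  (6,8):dx=+1,dy=+11->C; (6,9):dx=-4,dy=+6->D; (6,10):dx=-1,dy=+1->D; (7,8):dx=-3,dy=-5->C
  (7,9):dx=-8,dy=-10->C; (7,10):dx=-5,dy=-15->C; (8,9):dx=-5,dy=-5->C; (8,10):dx=-2,dy=-10->C
  (9,10):dx=+3,dy=-5->D
Step 2: C = 31, D = 14, total pairs = 45.
Step 3: tau = (C - D)/(n(n-1)/2) = (31 - 14)/45 = 0.377778.
Step 4: Exact two-sided p-value (enumerate n! = 3628800 permutations of y under H0): p = 0.155742.
Step 5: alpha = 0.1. fail to reject H0.

tau_b = 0.3778 (C=31, D=14), p = 0.155742, fail to reject H0.


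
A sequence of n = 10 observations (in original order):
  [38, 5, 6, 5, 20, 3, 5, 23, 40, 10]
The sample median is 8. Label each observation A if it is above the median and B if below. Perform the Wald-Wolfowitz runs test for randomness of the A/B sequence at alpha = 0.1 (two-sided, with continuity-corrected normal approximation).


Step 1: Compute median = 8; label A = above, B = below.
Labels in order: ABBBABBAAA  (n_A = 5, n_B = 5)
Step 2: Count runs R = 5.
Step 3: Under H0 (random ordering), E[R] = 2*n_A*n_B/(n_A+n_B) + 1 = 2*5*5/10 + 1 = 6.0000.
        Var[R] = 2*n_A*n_B*(2*n_A*n_B - n_A - n_B) / ((n_A+n_B)^2 * (n_A+n_B-1)) = 2000/900 = 2.2222.
        SD[R] = 1.4907.
Step 4: Continuity-corrected z = (R + 0.5 - E[R]) / SD[R] = (5 + 0.5 - 6.0000) / 1.4907 = -0.3354.
Step 5: Two-sided p-value via normal approximation = 2*(1 - Phi(|z|)) = 0.737316.
Step 6: alpha = 0.1. fail to reject H0.

R = 5, z = -0.3354, p = 0.737316, fail to reject H0.


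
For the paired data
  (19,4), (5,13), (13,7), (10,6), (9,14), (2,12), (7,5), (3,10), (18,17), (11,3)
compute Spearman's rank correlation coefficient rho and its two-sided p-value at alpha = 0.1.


Step 1: Rank x and y separately (midranks; no ties here).
rank(x): 19->10, 5->3, 13->8, 10->6, 9->5, 2->1, 7->4, 3->2, 18->9, 11->7
rank(y): 4->2, 13->8, 7->5, 6->4, 14->9, 12->7, 5->3, 10->6, 17->10, 3->1
Step 2: d_i = R_x(i) - R_y(i); compute d_i^2.
  (10-2)^2=64, (3-8)^2=25, (8-5)^2=9, (6-4)^2=4, (5-9)^2=16, (1-7)^2=36, (4-3)^2=1, (2-6)^2=16, (9-10)^2=1, (7-1)^2=36
sum(d^2) = 208.
Step 3: rho = 1 - 6*208 / (10*(10^2 - 1)) = 1 - 1248/990 = -0.260606.
Step 4: Under H0, t = rho * sqrt((n-2)/(1-rho^2)) = -0.7635 ~ t(8).
Step 5: Two-sided p-value from the t-distribution with 8 df = 0.467089.
Step 6: alpha = 0.1. fail to reject H0.

rho = -0.2606, p = 0.467089, fail to reject H0 at alpha = 0.1.


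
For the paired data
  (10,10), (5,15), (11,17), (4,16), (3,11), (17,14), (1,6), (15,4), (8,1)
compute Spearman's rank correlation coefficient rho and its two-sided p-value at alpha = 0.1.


Step 1: Rank x and y separately (midranks; no ties here).
rank(x): 10->6, 5->4, 11->7, 4->3, 3->2, 17->9, 1->1, 15->8, 8->5
rank(y): 10->4, 15->7, 17->9, 16->8, 11->5, 14->6, 6->3, 4->2, 1->1
Step 2: d_i = R_x(i) - R_y(i); compute d_i^2.
  (6-4)^2=4, (4-7)^2=9, (7-9)^2=4, (3-8)^2=25, (2-5)^2=9, (9-6)^2=9, (1-3)^2=4, (8-2)^2=36, (5-1)^2=16
sum(d^2) = 116.
Step 3: rho = 1 - 6*116 / (9*(9^2 - 1)) = 1 - 696/720 = 0.033333.
Step 4: Under H0, t = rho * sqrt((n-2)/(1-rho^2)) = 0.0882 ~ t(7).
Step 5: Two-sided p-value from the t-distribution with 7 df = 0.932157.
Step 6: alpha = 0.1. fail to reject H0.

rho = 0.0333, p = 0.932157, fail to reject H0 at alpha = 0.1.


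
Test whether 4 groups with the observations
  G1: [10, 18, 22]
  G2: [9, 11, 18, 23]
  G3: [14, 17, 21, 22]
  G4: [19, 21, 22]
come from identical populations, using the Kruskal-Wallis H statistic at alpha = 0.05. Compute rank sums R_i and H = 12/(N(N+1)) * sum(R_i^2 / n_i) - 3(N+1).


Step 1: Combine all N = 14 observations and assign midranks.
sorted (value, group, rank): (9,G2,1), (10,G1,2), (11,G2,3), (14,G3,4), (17,G3,5), (18,G1,6.5), (18,G2,6.5), (19,G4,8), (21,G3,9.5), (21,G4,9.5), (22,G1,12), (22,G3,12), (22,G4,12), (23,G2,14)
Step 2: Sum ranks within each group.
R_1 = 20.5 (n_1 = 3)
R_2 = 24.5 (n_2 = 4)
R_3 = 30.5 (n_3 = 4)
R_4 = 29.5 (n_4 = 3)
Step 3: H = 12/(N(N+1)) * sum(R_i^2/n_i) - 3(N+1)
     = 12/(14*15) * (20.5^2/3 + 24.5^2/4 + 30.5^2/4 + 29.5^2/3) - 3*15
     = 0.057143 * 812.792 - 45
     = 1.445238.
Step 4: Ties present; correction factor C = 1 - 36/(14^3 - 14) = 0.986813. Corrected H = 1.445238 / 0.986813 = 1.464551.
Step 5: Under H0, H ~ chi^2(3); p-value = 0.690476.
Step 6: alpha = 0.05. fail to reject H0.

H = 1.4646, df = 3, p = 0.690476, fail to reject H0.


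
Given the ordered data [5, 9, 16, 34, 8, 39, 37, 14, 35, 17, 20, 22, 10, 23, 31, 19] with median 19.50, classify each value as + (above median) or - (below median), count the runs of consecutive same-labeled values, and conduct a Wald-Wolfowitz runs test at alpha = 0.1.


Step 1: Compute median = 19.50; label A = above, B = below.
Labels in order: BBBABAABABAABAAB  (n_A = 8, n_B = 8)
Step 2: Count runs R = 11.
Step 3: Under H0 (random ordering), E[R] = 2*n_A*n_B/(n_A+n_B) + 1 = 2*8*8/16 + 1 = 9.0000.
        Var[R] = 2*n_A*n_B*(2*n_A*n_B - n_A - n_B) / ((n_A+n_B)^2 * (n_A+n_B-1)) = 14336/3840 = 3.7333.
        SD[R] = 1.9322.
Step 4: Continuity-corrected z = (R - 0.5 - E[R]) / SD[R] = (11 - 0.5 - 9.0000) / 1.9322 = 0.7763.
Step 5: Two-sided p-value via normal approximation = 2*(1 - Phi(|z|)) = 0.437558.
Step 6: alpha = 0.1. fail to reject H0.

R = 11, z = 0.7763, p = 0.437558, fail to reject H0.


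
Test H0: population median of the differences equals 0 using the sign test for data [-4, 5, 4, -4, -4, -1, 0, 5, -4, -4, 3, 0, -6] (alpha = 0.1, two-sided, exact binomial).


Step 1: Discard zero differences. Original n = 13; n_eff = number of nonzero differences = 11.
Nonzero differences (with sign): -4, +5, +4, -4, -4, -1, +5, -4, -4, +3, -6
Step 2: Count signs: positive = 4, negative = 7.
Step 3: Under H0: P(positive) = 0.5, so the number of positives S ~ Bin(11, 0.5).
Step 4: Two-sided exact p-value = sum of Bin(11,0.5) probabilities at or below the observed probability = 0.548828.
Step 5: alpha = 0.1. fail to reject H0.

n_eff = 11, pos = 4, neg = 7, p = 0.548828, fail to reject H0.


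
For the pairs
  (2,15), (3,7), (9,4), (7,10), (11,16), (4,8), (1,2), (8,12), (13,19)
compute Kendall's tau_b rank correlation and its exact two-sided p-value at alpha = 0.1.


Step 1: Enumerate the 36 unordered pairs (i,j) with i<j and classify each by sign(x_j-x_i) * sign(y_j-y_i).
  (1,2):dx=+1,dy=-8->D; (1,3):dx=+7,dy=-11->D; (1,4):dx=+5,dy=-5->D; (1,5):dx=+9,dy=+1->C
  (1,6):dx=+2,dy=-7->D; (1,7):dx=-1,dy=-13->C; (1,8):dx=+6,dy=-3->D; (1,9):dx=+11,dy=+4->C
  (2,3):dx=+6,dy=-3->D; (2,4):dx=+4,dy=+3->C; (2,5):dx=+8,dy=+9->C; (2,6):dx=+1,dy=+1->C
  (2,7):dx=-2,dy=-5->C; (2,8):dx=+5,dy=+5->C; (2,9):dx=+10,dy=+12->C; (3,4):dx=-2,dy=+6->D
  (3,5):dx=+2,dy=+12->C; (3,6):dx=-5,dy=+4->D; (3,7):dx=-8,dy=-2->C; (3,8):dx=-1,dy=+8->D
  (3,9):dx=+4,dy=+15->C; (4,5):dx=+4,dy=+6->C; (4,6):dx=-3,dy=-2->C; (4,7):dx=-6,dy=-8->C
  (4,8):dx=+1,dy=+2->C; (4,9):dx=+6,dy=+9->C; (5,6):dx=-7,dy=-8->C; (5,7):dx=-10,dy=-14->C
  (5,8):dx=-3,dy=-4->C; (5,9):dx=+2,dy=+3->C; (6,7):dx=-3,dy=-6->C; (6,8):dx=+4,dy=+4->C
  (6,9):dx=+9,dy=+11->C; (7,8):dx=+7,dy=+10->C; (7,9):dx=+12,dy=+17->C; (8,9):dx=+5,dy=+7->C
Step 2: C = 27, D = 9, total pairs = 36.
Step 3: tau = (C - D)/(n(n-1)/2) = (27 - 9)/36 = 0.500000.
Step 4: Exact two-sided p-value (enumerate n! = 362880 permutations of y under H0): p = 0.075176.
Step 5: alpha = 0.1. reject H0.

tau_b = 0.5000 (C=27, D=9), p = 0.075176, reject H0.


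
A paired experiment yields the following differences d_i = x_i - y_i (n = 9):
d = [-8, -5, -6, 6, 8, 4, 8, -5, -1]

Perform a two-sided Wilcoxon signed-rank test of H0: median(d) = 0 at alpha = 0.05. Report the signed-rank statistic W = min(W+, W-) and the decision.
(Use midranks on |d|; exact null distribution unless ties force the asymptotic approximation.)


Step 1: Drop any zero differences (none here) and take |d_i|.
|d| = [8, 5, 6, 6, 8, 4, 8, 5, 1]
Step 2: Midrank |d_i| (ties get averaged ranks).
ranks: |8|->8, |5|->3.5, |6|->5.5, |6|->5.5, |8|->8, |4|->2, |8|->8, |5|->3.5, |1|->1
Step 3: Attach original signs; sum ranks with positive sign and with negative sign.
W+ = 5.5 + 8 + 2 + 8 = 23.5
W- = 8 + 3.5 + 5.5 + 3.5 + 1 = 21.5
(Check: W+ + W- = 45 should equal n(n+1)/2 = 45.)
Step 4: Test statistic W = min(W+, W-) = 21.5.
Step 5: Ties in |d|, so use the tie-corrected normal approximation.
        E[W] = n(n+1)/4 = 9*10/4 = 22.5.
        Tie groups: |d|=5 (t=2), |d|=6 (t=2), |d|=8 (t=3); sum(t^3 - t) = 36.
        Var[W] = n(n+1)(2n+1)/24 - sum(t^3-t)/48 = 1710/24 - 36/48 = 70.5.
        z = (W - E[W]) / sqrt(Var[W]) = (21.5 - 22.5) / 8.3964 = -0.1191.
        Two-sided p = 2*Phi(z) = 0.905198.
Step 6: alpha = 0.05. fail to reject H0.

W+ = 23.5, W- = 21.5, W = min = 21.5, p = 0.905198, fail to reject H0.


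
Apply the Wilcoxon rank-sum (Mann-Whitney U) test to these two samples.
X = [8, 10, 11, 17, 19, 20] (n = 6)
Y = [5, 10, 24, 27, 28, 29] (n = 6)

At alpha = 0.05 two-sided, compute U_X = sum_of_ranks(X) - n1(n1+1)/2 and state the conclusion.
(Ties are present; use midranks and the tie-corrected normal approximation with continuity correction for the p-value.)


Step 1: Combine and sort all 12 observations; assign midranks.
sorted (value, group): (5,Y), (8,X), (10,X), (10,Y), (11,X), (17,X), (19,X), (20,X), (24,Y), (27,Y), (28,Y), (29,Y)
ranks: 5->1, 8->2, 10->3.5, 10->3.5, 11->5, 17->6, 19->7, 20->8, 24->9, 27->10, 28->11, 29->12
Step 2: Rank sum for X: R1 = 2 + 3.5 + 5 + 6 + 7 + 8 = 31.5.
Step 3: U_X = R1 - n1(n1+1)/2 = 31.5 - 6*7/2 = 31.5 - 21 = 10.5.
       U_Y = n1*n2 - U_X = 36 - 10.5 = 25.5.
Step 4: Ties are present, so use the tie-corrected normal approximation (with continuity correction) for the p-value.
Step 5: p-value = 0.261496; compare to alpha = 0.05. fail to reject H0.

U_X = 10.5, p = 0.261496, fail to reject H0 at alpha = 0.05.


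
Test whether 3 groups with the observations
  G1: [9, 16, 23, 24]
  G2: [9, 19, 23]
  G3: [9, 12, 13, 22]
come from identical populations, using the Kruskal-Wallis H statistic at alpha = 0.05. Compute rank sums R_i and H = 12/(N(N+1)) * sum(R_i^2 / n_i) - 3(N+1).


Step 1: Combine all N = 11 observations and assign midranks.
sorted (value, group, rank): (9,G1,2), (9,G2,2), (9,G3,2), (12,G3,4), (13,G3,5), (16,G1,6), (19,G2,7), (22,G3,8), (23,G1,9.5), (23,G2,9.5), (24,G1,11)
Step 2: Sum ranks within each group.
R_1 = 28.5 (n_1 = 4)
R_2 = 18.5 (n_2 = 3)
R_3 = 19 (n_3 = 4)
Step 3: H = 12/(N(N+1)) * sum(R_i^2/n_i) - 3(N+1)
     = 12/(11*12) * (28.5^2/4 + 18.5^2/3 + 19^2/4) - 3*12
     = 0.090909 * 407.396 - 36
     = 1.035985.
Step 4: Ties present; correction factor C = 1 - 30/(11^3 - 11) = 0.977273. Corrected H = 1.035985 / 0.977273 = 1.060078.
Step 5: Under H0, H ~ chi^2(2); p-value = 0.588582.
Step 6: alpha = 0.05. fail to reject H0.

H = 1.0601, df = 2, p = 0.588582, fail to reject H0.


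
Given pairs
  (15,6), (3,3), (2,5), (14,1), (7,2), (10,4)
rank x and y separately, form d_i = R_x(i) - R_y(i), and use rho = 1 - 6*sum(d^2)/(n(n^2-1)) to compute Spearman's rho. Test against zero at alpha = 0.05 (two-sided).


Step 1: Rank x and y separately (midranks; no ties here).
rank(x): 15->6, 3->2, 2->1, 14->5, 7->3, 10->4
rank(y): 6->6, 3->3, 5->5, 1->1, 2->2, 4->4
Step 2: d_i = R_x(i) - R_y(i); compute d_i^2.
  (6-6)^2=0, (2-3)^2=1, (1-5)^2=16, (5-1)^2=16, (3-2)^2=1, (4-4)^2=0
sum(d^2) = 34.
Step 3: rho = 1 - 6*34 / (6*(6^2 - 1)) = 1 - 204/210 = 0.028571.
Step 4: Under H0, t = rho * sqrt((n-2)/(1-rho^2)) = 0.0572 ~ t(4).
Step 5: Two-sided p-value from the t-distribution with 4 df = 0.957155.
Step 6: alpha = 0.05. fail to reject H0.

rho = 0.0286, p = 0.957155, fail to reject H0 at alpha = 0.05.


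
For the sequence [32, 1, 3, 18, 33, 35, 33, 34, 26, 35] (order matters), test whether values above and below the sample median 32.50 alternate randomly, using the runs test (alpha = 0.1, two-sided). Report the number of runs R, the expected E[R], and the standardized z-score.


Step 1: Compute median = 32.50; label A = above, B = below.
Labels in order: BBBBAAAABA  (n_A = 5, n_B = 5)
Step 2: Count runs R = 4.
Step 3: Under H0 (random ordering), E[R] = 2*n_A*n_B/(n_A+n_B) + 1 = 2*5*5/10 + 1 = 6.0000.
        Var[R] = 2*n_A*n_B*(2*n_A*n_B - n_A - n_B) / ((n_A+n_B)^2 * (n_A+n_B-1)) = 2000/900 = 2.2222.
        SD[R] = 1.4907.
Step 4: Continuity-corrected z = (R + 0.5 - E[R]) / SD[R] = (4 + 0.5 - 6.0000) / 1.4907 = -1.0062.
Step 5: Two-sided p-value via normal approximation = 2*(1 - Phi(|z|)) = 0.314305.
Step 6: alpha = 0.1. fail to reject H0.

R = 4, z = -1.0062, p = 0.314305, fail to reject H0.


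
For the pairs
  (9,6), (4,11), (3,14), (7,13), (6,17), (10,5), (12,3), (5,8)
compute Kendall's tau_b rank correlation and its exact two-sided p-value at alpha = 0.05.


Step 1: Enumerate the 28 unordered pairs (i,j) with i<j and classify each by sign(x_j-x_i) * sign(y_j-y_i).
  (1,2):dx=-5,dy=+5->D; (1,3):dx=-6,dy=+8->D; (1,4):dx=-2,dy=+7->D; (1,5):dx=-3,dy=+11->D
  (1,6):dx=+1,dy=-1->D; (1,7):dx=+3,dy=-3->D; (1,8):dx=-4,dy=+2->D; (2,3):dx=-1,dy=+3->D
  (2,4):dx=+3,dy=+2->C; (2,5):dx=+2,dy=+6->C; (2,6):dx=+6,dy=-6->D; (2,7):dx=+8,dy=-8->D
  (2,8):dx=+1,dy=-3->D; (3,4):dx=+4,dy=-1->D; (3,5):dx=+3,dy=+3->C; (3,6):dx=+7,dy=-9->D
  (3,7):dx=+9,dy=-11->D; (3,8):dx=+2,dy=-6->D; (4,5):dx=-1,dy=+4->D; (4,6):dx=+3,dy=-8->D
  (4,7):dx=+5,dy=-10->D; (4,8):dx=-2,dy=-5->C; (5,6):dx=+4,dy=-12->D; (5,7):dx=+6,dy=-14->D
  (5,8):dx=-1,dy=-9->C; (6,7):dx=+2,dy=-2->D; (6,8):dx=-5,dy=+3->D; (7,8):dx=-7,dy=+5->D
Step 2: C = 5, D = 23, total pairs = 28.
Step 3: tau = (C - D)/(n(n-1)/2) = (5 - 23)/28 = -0.642857.
Step 4: Exact two-sided p-value (enumerate n! = 40320 permutations of y under H0): p = 0.031151.
Step 5: alpha = 0.05. reject H0.

tau_b = -0.6429 (C=5, D=23), p = 0.031151, reject H0.
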